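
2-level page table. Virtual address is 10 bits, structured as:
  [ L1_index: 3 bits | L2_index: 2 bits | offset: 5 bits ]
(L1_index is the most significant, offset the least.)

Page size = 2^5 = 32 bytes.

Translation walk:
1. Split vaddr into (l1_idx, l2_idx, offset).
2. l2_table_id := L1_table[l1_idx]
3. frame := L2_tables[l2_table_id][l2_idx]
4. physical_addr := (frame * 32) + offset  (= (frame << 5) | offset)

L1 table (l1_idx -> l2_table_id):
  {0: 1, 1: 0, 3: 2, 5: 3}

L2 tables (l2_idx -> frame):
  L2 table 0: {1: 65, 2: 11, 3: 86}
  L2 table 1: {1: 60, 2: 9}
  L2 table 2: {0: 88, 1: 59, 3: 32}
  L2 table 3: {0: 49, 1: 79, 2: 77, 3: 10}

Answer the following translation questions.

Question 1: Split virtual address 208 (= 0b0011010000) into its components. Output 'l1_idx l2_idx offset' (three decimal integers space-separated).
vaddr = 208 = 0b0011010000
  top 3 bits -> l1_idx = 1
  next 2 bits -> l2_idx = 2
  bottom 5 bits -> offset = 16

Answer: 1 2 16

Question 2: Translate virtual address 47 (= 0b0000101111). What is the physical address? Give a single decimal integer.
vaddr = 47 = 0b0000101111
Split: l1_idx=0, l2_idx=1, offset=15
L1[0] = 1
L2[1][1] = 60
paddr = 60 * 32 + 15 = 1935

Answer: 1935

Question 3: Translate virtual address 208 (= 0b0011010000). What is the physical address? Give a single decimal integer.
vaddr = 208 = 0b0011010000
Split: l1_idx=1, l2_idx=2, offset=16
L1[1] = 0
L2[0][2] = 11
paddr = 11 * 32 + 16 = 368

Answer: 368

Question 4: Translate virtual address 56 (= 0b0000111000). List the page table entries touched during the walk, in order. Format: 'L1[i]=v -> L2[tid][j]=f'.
Answer: L1[0]=1 -> L2[1][1]=60

Derivation:
vaddr = 56 = 0b0000111000
Split: l1_idx=0, l2_idx=1, offset=24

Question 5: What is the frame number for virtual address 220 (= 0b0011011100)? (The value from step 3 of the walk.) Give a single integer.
vaddr = 220: l1_idx=1, l2_idx=2
L1[1] = 0; L2[0][2] = 11

Answer: 11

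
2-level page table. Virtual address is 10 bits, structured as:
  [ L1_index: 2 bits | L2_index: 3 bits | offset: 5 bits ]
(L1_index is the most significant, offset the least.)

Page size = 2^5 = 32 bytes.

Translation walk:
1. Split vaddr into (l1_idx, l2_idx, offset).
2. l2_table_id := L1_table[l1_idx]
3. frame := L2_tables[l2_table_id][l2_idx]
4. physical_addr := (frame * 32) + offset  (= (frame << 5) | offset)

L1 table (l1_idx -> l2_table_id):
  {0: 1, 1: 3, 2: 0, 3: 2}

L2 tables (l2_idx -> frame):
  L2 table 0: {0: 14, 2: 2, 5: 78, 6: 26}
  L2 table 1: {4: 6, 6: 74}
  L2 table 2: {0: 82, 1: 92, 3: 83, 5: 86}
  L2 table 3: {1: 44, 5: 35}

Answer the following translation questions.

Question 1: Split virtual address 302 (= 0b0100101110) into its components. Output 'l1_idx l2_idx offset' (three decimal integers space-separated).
Answer: 1 1 14

Derivation:
vaddr = 302 = 0b0100101110
  top 2 bits -> l1_idx = 1
  next 3 bits -> l2_idx = 1
  bottom 5 bits -> offset = 14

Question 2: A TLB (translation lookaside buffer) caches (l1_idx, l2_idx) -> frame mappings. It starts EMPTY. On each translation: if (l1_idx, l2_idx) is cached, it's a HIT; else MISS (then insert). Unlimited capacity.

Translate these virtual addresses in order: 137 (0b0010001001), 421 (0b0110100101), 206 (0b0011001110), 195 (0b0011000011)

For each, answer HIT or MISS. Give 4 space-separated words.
Answer: MISS MISS MISS HIT

Derivation:
vaddr=137: (0,4) not in TLB -> MISS, insert
vaddr=421: (1,5) not in TLB -> MISS, insert
vaddr=206: (0,6) not in TLB -> MISS, insert
vaddr=195: (0,6) in TLB -> HIT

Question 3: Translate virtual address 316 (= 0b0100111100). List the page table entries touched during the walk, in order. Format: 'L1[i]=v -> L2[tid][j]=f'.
vaddr = 316 = 0b0100111100
Split: l1_idx=1, l2_idx=1, offset=28

Answer: L1[1]=3 -> L2[3][1]=44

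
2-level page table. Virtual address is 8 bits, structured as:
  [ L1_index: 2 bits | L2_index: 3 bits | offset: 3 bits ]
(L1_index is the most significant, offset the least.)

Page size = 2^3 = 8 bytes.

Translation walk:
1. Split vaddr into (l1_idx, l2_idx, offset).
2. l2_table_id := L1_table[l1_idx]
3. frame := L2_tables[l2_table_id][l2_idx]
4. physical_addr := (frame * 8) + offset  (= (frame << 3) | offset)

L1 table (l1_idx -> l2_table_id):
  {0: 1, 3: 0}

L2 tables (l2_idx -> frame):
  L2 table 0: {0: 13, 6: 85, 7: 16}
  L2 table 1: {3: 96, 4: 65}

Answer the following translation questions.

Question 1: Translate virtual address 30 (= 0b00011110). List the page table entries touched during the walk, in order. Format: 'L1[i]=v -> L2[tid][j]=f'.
vaddr = 30 = 0b00011110
Split: l1_idx=0, l2_idx=3, offset=6

Answer: L1[0]=1 -> L2[1][3]=96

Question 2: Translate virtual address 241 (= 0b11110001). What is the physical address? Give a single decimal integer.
Answer: 681

Derivation:
vaddr = 241 = 0b11110001
Split: l1_idx=3, l2_idx=6, offset=1
L1[3] = 0
L2[0][6] = 85
paddr = 85 * 8 + 1 = 681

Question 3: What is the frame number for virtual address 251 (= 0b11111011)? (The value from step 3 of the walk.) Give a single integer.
Answer: 16

Derivation:
vaddr = 251: l1_idx=3, l2_idx=7
L1[3] = 0; L2[0][7] = 16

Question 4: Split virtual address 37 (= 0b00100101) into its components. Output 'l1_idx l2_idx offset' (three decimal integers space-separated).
vaddr = 37 = 0b00100101
  top 2 bits -> l1_idx = 0
  next 3 bits -> l2_idx = 4
  bottom 3 bits -> offset = 5

Answer: 0 4 5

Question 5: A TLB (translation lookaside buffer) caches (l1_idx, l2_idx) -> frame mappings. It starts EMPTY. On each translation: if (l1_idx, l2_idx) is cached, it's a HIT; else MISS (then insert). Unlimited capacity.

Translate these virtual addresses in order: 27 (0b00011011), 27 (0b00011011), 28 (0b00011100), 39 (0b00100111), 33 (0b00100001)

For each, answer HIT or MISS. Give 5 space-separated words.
vaddr=27: (0,3) not in TLB -> MISS, insert
vaddr=27: (0,3) in TLB -> HIT
vaddr=28: (0,3) in TLB -> HIT
vaddr=39: (0,4) not in TLB -> MISS, insert
vaddr=33: (0,4) in TLB -> HIT

Answer: MISS HIT HIT MISS HIT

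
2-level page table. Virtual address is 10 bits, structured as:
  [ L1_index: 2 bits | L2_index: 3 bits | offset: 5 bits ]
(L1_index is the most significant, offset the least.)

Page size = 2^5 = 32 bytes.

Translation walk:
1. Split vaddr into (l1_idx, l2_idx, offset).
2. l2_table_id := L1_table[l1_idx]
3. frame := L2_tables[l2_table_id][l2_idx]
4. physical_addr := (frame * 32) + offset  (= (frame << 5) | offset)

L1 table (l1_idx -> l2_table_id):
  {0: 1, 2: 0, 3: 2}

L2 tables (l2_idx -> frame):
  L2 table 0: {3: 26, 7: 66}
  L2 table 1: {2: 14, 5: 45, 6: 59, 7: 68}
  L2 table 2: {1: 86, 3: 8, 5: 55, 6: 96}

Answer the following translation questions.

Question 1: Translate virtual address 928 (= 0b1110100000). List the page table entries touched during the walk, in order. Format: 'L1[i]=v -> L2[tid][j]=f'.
vaddr = 928 = 0b1110100000
Split: l1_idx=3, l2_idx=5, offset=0

Answer: L1[3]=2 -> L2[2][5]=55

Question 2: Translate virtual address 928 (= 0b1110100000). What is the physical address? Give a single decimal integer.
vaddr = 928 = 0b1110100000
Split: l1_idx=3, l2_idx=5, offset=0
L1[3] = 2
L2[2][5] = 55
paddr = 55 * 32 + 0 = 1760

Answer: 1760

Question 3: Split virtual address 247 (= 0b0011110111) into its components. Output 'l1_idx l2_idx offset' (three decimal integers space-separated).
Answer: 0 7 23

Derivation:
vaddr = 247 = 0b0011110111
  top 2 bits -> l1_idx = 0
  next 3 bits -> l2_idx = 7
  bottom 5 bits -> offset = 23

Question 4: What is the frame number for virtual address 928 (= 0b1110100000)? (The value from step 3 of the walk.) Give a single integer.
vaddr = 928: l1_idx=3, l2_idx=5
L1[3] = 2; L2[2][5] = 55

Answer: 55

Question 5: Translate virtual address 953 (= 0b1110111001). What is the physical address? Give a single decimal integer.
vaddr = 953 = 0b1110111001
Split: l1_idx=3, l2_idx=5, offset=25
L1[3] = 2
L2[2][5] = 55
paddr = 55 * 32 + 25 = 1785

Answer: 1785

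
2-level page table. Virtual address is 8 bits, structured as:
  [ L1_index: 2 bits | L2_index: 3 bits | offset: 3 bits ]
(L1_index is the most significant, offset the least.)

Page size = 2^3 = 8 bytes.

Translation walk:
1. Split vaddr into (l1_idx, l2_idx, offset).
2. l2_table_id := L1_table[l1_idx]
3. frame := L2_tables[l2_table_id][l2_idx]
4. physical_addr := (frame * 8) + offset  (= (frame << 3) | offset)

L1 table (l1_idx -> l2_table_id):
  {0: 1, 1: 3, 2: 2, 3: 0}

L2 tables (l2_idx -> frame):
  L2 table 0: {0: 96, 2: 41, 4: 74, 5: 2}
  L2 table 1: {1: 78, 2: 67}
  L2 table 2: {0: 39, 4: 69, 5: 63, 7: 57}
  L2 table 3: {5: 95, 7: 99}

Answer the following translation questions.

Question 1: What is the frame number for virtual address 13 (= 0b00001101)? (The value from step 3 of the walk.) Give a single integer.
vaddr = 13: l1_idx=0, l2_idx=1
L1[0] = 1; L2[1][1] = 78

Answer: 78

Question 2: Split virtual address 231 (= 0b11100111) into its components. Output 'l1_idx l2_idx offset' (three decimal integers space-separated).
vaddr = 231 = 0b11100111
  top 2 bits -> l1_idx = 3
  next 3 bits -> l2_idx = 4
  bottom 3 bits -> offset = 7

Answer: 3 4 7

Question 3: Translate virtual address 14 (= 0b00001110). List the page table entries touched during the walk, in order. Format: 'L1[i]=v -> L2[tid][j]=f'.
vaddr = 14 = 0b00001110
Split: l1_idx=0, l2_idx=1, offset=6

Answer: L1[0]=1 -> L2[1][1]=78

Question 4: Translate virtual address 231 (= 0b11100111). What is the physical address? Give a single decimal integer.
vaddr = 231 = 0b11100111
Split: l1_idx=3, l2_idx=4, offset=7
L1[3] = 0
L2[0][4] = 74
paddr = 74 * 8 + 7 = 599

Answer: 599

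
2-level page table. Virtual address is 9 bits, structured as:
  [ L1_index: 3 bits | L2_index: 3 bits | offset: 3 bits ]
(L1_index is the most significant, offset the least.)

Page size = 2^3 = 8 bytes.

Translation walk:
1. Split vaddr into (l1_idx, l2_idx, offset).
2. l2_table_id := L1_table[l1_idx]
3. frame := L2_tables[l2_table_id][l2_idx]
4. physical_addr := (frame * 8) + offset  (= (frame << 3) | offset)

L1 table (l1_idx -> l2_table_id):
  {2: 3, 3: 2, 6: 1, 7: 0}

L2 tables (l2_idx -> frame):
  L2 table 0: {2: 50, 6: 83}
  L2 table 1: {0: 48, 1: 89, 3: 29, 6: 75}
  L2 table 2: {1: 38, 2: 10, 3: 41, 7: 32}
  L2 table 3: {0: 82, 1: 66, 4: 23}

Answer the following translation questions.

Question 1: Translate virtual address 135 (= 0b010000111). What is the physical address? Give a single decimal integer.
Answer: 663

Derivation:
vaddr = 135 = 0b010000111
Split: l1_idx=2, l2_idx=0, offset=7
L1[2] = 3
L2[3][0] = 82
paddr = 82 * 8 + 7 = 663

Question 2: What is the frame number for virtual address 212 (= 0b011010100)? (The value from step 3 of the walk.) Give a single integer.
Answer: 10

Derivation:
vaddr = 212: l1_idx=3, l2_idx=2
L1[3] = 2; L2[2][2] = 10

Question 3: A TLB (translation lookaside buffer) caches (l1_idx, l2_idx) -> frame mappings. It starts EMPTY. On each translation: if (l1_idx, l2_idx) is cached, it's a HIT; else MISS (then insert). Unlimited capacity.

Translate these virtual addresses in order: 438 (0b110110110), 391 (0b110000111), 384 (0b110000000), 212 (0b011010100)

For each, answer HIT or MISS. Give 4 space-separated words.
Answer: MISS MISS HIT MISS

Derivation:
vaddr=438: (6,6) not in TLB -> MISS, insert
vaddr=391: (6,0) not in TLB -> MISS, insert
vaddr=384: (6,0) in TLB -> HIT
vaddr=212: (3,2) not in TLB -> MISS, insert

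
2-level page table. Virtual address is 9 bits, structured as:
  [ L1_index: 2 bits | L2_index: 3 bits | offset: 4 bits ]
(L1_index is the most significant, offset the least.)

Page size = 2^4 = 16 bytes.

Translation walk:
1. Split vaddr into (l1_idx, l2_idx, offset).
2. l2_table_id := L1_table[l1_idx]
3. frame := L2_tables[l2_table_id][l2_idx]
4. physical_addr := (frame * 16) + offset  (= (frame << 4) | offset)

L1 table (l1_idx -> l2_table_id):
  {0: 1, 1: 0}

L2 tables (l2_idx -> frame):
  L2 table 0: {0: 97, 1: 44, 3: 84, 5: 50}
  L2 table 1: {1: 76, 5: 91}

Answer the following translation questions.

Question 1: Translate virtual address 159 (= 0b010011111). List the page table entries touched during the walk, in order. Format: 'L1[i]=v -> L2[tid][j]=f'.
vaddr = 159 = 0b010011111
Split: l1_idx=1, l2_idx=1, offset=15

Answer: L1[1]=0 -> L2[0][1]=44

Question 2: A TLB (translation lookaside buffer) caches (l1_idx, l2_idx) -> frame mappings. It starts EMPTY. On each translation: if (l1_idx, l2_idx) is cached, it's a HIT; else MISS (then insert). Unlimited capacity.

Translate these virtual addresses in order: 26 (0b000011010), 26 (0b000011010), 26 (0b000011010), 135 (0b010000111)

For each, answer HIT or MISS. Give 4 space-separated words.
vaddr=26: (0,1) not in TLB -> MISS, insert
vaddr=26: (0,1) in TLB -> HIT
vaddr=26: (0,1) in TLB -> HIT
vaddr=135: (1,0) not in TLB -> MISS, insert

Answer: MISS HIT HIT MISS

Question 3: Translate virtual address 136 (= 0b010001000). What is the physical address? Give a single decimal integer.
Answer: 1560

Derivation:
vaddr = 136 = 0b010001000
Split: l1_idx=1, l2_idx=0, offset=8
L1[1] = 0
L2[0][0] = 97
paddr = 97 * 16 + 8 = 1560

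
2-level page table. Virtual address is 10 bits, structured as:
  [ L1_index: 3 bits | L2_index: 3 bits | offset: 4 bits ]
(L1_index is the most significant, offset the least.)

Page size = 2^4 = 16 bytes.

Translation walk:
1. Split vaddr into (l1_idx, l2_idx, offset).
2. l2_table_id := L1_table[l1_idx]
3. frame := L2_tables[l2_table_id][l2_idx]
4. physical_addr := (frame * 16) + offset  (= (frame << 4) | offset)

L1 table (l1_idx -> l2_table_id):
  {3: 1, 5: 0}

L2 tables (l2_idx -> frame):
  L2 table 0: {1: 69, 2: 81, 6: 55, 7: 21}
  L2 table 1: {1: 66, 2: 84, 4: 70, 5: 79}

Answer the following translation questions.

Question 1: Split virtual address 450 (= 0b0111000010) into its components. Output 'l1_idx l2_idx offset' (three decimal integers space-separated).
vaddr = 450 = 0b0111000010
  top 3 bits -> l1_idx = 3
  next 3 bits -> l2_idx = 4
  bottom 4 bits -> offset = 2

Answer: 3 4 2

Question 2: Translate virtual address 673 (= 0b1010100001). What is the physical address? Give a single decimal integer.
vaddr = 673 = 0b1010100001
Split: l1_idx=5, l2_idx=2, offset=1
L1[5] = 0
L2[0][2] = 81
paddr = 81 * 16 + 1 = 1297

Answer: 1297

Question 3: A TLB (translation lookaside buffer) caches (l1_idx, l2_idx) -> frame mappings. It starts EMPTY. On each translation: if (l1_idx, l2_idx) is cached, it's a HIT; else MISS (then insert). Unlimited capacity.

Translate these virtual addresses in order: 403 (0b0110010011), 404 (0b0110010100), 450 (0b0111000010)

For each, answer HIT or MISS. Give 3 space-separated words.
vaddr=403: (3,1) not in TLB -> MISS, insert
vaddr=404: (3,1) in TLB -> HIT
vaddr=450: (3,4) not in TLB -> MISS, insert

Answer: MISS HIT MISS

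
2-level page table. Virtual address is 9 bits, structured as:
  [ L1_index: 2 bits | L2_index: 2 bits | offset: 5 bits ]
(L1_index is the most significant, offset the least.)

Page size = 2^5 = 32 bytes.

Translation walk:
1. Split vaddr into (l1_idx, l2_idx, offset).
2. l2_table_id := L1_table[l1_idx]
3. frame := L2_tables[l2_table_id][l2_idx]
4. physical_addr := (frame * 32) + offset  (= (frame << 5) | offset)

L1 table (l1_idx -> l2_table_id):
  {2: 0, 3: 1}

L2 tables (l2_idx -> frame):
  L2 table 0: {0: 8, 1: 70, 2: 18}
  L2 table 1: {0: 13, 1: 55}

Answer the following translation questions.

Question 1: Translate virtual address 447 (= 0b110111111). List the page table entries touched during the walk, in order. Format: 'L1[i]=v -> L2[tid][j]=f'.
Answer: L1[3]=1 -> L2[1][1]=55

Derivation:
vaddr = 447 = 0b110111111
Split: l1_idx=3, l2_idx=1, offset=31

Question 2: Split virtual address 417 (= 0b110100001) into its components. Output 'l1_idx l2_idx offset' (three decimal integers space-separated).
Answer: 3 1 1

Derivation:
vaddr = 417 = 0b110100001
  top 2 bits -> l1_idx = 3
  next 2 bits -> l2_idx = 1
  bottom 5 bits -> offset = 1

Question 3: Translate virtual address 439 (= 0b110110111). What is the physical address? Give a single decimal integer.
vaddr = 439 = 0b110110111
Split: l1_idx=3, l2_idx=1, offset=23
L1[3] = 1
L2[1][1] = 55
paddr = 55 * 32 + 23 = 1783

Answer: 1783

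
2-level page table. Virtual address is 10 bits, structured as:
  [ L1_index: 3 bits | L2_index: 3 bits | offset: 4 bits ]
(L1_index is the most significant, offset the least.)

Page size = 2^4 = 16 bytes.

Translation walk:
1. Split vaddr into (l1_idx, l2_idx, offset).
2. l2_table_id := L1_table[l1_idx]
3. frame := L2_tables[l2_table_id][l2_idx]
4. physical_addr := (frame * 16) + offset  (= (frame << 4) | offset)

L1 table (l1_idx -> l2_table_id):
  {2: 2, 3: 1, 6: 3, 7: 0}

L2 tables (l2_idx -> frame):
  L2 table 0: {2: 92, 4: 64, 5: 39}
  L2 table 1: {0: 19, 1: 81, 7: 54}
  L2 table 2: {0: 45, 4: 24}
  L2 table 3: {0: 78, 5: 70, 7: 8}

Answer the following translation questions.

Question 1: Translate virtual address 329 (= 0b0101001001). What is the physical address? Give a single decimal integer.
vaddr = 329 = 0b0101001001
Split: l1_idx=2, l2_idx=4, offset=9
L1[2] = 2
L2[2][4] = 24
paddr = 24 * 16 + 9 = 393

Answer: 393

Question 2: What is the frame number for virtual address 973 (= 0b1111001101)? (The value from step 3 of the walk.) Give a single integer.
Answer: 64

Derivation:
vaddr = 973: l1_idx=7, l2_idx=4
L1[7] = 0; L2[0][4] = 64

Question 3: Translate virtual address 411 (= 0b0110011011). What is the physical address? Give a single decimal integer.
Answer: 1307

Derivation:
vaddr = 411 = 0b0110011011
Split: l1_idx=3, l2_idx=1, offset=11
L1[3] = 1
L2[1][1] = 81
paddr = 81 * 16 + 11 = 1307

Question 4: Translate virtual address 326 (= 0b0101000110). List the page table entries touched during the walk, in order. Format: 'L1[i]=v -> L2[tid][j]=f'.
Answer: L1[2]=2 -> L2[2][4]=24

Derivation:
vaddr = 326 = 0b0101000110
Split: l1_idx=2, l2_idx=4, offset=6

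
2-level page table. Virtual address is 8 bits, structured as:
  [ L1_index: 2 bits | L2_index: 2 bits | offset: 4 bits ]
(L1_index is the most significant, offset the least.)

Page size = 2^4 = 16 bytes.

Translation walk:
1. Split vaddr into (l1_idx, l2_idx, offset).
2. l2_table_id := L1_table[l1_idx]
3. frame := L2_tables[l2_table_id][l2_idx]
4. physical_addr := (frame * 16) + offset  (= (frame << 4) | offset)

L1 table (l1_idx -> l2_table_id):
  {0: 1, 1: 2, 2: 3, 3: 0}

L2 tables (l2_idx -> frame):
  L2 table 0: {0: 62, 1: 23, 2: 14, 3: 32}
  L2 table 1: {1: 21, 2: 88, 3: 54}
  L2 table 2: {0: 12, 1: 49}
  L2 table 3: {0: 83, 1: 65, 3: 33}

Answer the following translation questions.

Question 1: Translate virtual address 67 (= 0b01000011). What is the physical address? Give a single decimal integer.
vaddr = 67 = 0b01000011
Split: l1_idx=1, l2_idx=0, offset=3
L1[1] = 2
L2[2][0] = 12
paddr = 12 * 16 + 3 = 195

Answer: 195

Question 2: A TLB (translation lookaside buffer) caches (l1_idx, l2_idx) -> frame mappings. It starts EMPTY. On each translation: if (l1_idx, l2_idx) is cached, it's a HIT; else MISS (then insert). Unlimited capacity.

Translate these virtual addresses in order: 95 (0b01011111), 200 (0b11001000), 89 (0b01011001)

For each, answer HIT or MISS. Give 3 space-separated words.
vaddr=95: (1,1) not in TLB -> MISS, insert
vaddr=200: (3,0) not in TLB -> MISS, insert
vaddr=89: (1,1) in TLB -> HIT

Answer: MISS MISS HIT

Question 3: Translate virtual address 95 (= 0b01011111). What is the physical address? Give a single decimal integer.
Answer: 799

Derivation:
vaddr = 95 = 0b01011111
Split: l1_idx=1, l2_idx=1, offset=15
L1[1] = 2
L2[2][1] = 49
paddr = 49 * 16 + 15 = 799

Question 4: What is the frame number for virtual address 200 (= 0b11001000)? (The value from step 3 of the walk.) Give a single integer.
Answer: 62

Derivation:
vaddr = 200: l1_idx=3, l2_idx=0
L1[3] = 0; L2[0][0] = 62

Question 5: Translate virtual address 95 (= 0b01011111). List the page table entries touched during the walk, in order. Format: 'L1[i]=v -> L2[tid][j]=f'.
vaddr = 95 = 0b01011111
Split: l1_idx=1, l2_idx=1, offset=15

Answer: L1[1]=2 -> L2[2][1]=49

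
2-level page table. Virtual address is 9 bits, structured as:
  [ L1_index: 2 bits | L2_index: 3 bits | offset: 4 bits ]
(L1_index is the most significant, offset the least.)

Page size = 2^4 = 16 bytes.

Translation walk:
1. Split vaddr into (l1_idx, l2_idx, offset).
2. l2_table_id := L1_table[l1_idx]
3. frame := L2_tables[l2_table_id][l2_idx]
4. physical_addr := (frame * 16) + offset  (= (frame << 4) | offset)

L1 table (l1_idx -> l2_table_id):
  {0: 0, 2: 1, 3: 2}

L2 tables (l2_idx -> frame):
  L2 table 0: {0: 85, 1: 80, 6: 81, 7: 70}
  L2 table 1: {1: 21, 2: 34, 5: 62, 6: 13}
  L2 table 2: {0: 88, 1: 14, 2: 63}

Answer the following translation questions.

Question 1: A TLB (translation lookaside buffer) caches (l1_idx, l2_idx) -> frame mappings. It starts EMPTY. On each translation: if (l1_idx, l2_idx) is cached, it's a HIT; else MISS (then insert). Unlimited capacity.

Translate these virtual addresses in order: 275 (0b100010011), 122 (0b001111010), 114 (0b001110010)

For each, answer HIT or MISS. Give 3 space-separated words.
Answer: MISS MISS HIT

Derivation:
vaddr=275: (2,1) not in TLB -> MISS, insert
vaddr=122: (0,7) not in TLB -> MISS, insert
vaddr=114: (0,7) in TLB -> HIT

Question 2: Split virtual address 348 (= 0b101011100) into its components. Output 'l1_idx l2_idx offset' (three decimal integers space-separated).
vaddr = 348 = 0b101011100
  top 2 bits -> l1_idx = 2
  next 3 bits -> l2_idx = 5
  bottom 4 bits -> offset = 12

Answer: 2 5 12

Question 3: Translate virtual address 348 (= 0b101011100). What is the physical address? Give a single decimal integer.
Answer: 1004

Derivation:
vaddr = 348 = 0b101011100
Split: l1_idx=2, l2_idx=5, offset=12
L1[2] = 1
L2[1][5] = 62
paddr = 62 * 16 + 12 = 1004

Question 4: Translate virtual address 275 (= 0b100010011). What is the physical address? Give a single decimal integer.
Answer: 339

Derivation:
vaddr = 275 = 0b100010011
Split: l1_idx=2, l2_idx=1, offset=3
L1[2] = 1
L2[1][1] = 21
paddr = 21 * 16 + 3 = 339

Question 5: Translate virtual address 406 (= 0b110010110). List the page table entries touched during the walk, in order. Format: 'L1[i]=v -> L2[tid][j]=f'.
vaddr = 406 = 0b110010110
Split: l1_idx=3, l2_idx=1, offset=6

Answer: L1[3]=2 -> L2[2][1]=14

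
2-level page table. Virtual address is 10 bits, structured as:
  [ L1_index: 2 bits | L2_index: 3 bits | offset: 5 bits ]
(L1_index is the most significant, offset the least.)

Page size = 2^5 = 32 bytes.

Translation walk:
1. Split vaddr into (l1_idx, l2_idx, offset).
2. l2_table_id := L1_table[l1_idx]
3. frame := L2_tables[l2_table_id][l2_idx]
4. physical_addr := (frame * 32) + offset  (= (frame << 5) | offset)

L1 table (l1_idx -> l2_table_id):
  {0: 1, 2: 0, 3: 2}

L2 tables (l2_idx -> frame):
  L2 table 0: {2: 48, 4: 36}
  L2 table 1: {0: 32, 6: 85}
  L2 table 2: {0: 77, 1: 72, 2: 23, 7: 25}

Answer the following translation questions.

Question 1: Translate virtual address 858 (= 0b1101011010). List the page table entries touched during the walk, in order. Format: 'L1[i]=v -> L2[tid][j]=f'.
Answer: L1[3]=2 -> L2[2][2]=23

Derivation:
vaddr = 858 = 0b1101011010
Split: l1_idx=3, l2_idx=2, offset=26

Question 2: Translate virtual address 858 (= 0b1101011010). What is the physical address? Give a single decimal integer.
Answer: 762

Derivation:
vaddr = 858 = 0b1101011010
Split: l1_idx=3, l2_idx=2, offset=26
L1[3] = 2
L2[2][2] = 23
paddr = 23 * 32 + 26 = 762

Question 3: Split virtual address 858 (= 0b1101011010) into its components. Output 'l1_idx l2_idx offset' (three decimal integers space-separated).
Answer: 3 2 26

Derivation:
vaddr = 858 = 0b1101011010
  top 2 bits -> l1_idx = 3
  next 3 bits -> l2_idx = 2
  bottom 5 bits -> offset = 26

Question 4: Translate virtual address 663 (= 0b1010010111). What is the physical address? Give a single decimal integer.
vaddr = 663 = 0b1010010111
Split: l1_idx=2, l2_idx=4, offset=23
L1[2] = 0
L2[0][4] = 36
paddr = 36 * 32 + 23 = 1175

Answer: 1175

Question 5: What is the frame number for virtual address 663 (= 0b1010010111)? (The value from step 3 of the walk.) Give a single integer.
vaddr = 663: l1_idx=2, l2_idx=4
L1[2] = 0; L2[0][4] = 36

Answer: 36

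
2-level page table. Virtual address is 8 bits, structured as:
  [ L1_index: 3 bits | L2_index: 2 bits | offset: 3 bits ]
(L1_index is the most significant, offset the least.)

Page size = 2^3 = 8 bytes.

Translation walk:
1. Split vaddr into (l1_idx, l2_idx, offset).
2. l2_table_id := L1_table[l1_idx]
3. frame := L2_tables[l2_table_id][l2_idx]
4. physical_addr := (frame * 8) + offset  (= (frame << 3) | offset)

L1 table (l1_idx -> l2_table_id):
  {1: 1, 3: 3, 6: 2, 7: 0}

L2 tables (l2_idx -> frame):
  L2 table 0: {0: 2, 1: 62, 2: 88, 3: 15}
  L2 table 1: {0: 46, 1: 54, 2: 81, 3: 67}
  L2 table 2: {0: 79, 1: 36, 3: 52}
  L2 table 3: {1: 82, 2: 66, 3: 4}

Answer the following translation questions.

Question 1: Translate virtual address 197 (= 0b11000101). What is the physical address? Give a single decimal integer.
Answer: 637

Derivation:
vaddr = 197 = 0b11000101
Split: l1_idx=6, l2_idx=0, offset=5
L1[6] = 2
L2[2][0] = 79
paddr = 79 * 8 + 5 = 637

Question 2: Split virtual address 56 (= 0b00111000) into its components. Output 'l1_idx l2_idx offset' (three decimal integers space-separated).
vaddr = 56 = 0b00111000
  top 3 bits -> l1_idx = 1
  next 2 bits -> l2_idx = 3
  bottom 3 bits -> offset = 0

Answer: 1 3 0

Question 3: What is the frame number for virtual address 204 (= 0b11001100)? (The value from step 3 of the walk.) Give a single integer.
vaddr = 204: l1_idx=6, l2_idx=1
L1[6] = 2; L2[2][1] = 36

Answer: 36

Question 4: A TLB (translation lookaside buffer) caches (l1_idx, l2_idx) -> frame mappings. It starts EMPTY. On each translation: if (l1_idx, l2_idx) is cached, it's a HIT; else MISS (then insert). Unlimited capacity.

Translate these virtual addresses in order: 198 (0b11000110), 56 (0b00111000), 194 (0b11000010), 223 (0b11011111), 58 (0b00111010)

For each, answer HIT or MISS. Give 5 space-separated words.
vaddr=198: (6,0) not in TLB -> MISS, insert
vaddr=56: (1,3) not in TLB -> MISS, insert
vaddr=194: (6,0) in TLB -> HIT
vaddr=223: (6,3) not in TLB -> MISS, insert
vaddr=58: (1,3) in TLB -> HIT

Answer: MISS MISS HIT MISS HIT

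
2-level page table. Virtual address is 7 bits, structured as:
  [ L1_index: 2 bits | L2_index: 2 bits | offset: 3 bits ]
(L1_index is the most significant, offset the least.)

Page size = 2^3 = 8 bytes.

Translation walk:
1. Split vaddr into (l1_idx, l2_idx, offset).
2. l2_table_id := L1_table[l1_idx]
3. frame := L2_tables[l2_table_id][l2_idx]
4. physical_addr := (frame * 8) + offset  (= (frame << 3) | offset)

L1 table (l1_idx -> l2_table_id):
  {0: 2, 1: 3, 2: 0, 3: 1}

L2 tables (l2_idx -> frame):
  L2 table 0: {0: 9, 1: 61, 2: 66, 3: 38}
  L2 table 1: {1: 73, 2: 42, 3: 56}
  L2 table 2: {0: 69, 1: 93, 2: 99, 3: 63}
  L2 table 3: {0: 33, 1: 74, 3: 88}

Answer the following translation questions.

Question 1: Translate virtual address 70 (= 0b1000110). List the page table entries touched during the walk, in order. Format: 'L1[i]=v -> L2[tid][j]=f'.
vaddr = 70 = 0b1000110
Split: l1_idx=2, l2_idx=0, offset=6

Answer: L1[2]=0 -> L2[0][0]=9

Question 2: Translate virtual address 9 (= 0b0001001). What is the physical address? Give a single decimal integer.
Answer: 745

Derivation:
vaddr = 9 = 0b0001001
Split: l1_idx=0, l2_idx=1, offset=1
L1[0] = 2
L2[2][1] = 93
paddr = 93 * 8 + 1 = 745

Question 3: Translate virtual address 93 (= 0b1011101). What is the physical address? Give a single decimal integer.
Answer: 309

Derivation:
vaddr = 93 = 0b1011101
Split: l1_idx=2, l2_idx=3, offset=5
L1[2] = 0
L2[0][3] = 38
paddr = 38 * 8 + 5 = 309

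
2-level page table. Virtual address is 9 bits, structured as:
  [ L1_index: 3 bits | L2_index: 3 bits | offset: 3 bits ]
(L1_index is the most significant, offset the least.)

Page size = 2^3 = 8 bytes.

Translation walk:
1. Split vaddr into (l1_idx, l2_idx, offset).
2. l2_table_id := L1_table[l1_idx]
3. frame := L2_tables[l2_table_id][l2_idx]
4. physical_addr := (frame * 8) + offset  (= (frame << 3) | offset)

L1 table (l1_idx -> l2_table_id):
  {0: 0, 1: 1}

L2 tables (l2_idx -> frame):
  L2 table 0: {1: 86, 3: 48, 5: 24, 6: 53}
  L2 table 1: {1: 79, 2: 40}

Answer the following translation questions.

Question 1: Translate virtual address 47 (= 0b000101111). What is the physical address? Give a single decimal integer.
vaddr = 47 = 0b000101111
Split: l1_idx=0, l2_idx=5, offset=7
L1[0] = 0
L2[0][5] = 24
paddr = 24 * 8 + 7 = 199

Answer: 199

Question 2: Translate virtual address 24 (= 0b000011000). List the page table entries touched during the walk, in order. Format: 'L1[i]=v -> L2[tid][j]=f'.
vaddr = 24 = 0b000011000
Split: l1_idx=0, l2_idx=3, offset=0

Answer: L1[0]=0 -> L2[0][3]=48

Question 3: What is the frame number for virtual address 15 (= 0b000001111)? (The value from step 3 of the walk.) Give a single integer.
Answer: 86

Derivation:
vaddr = 15: l1_idx=0, l2_idx=1
L1[0] = 0; L2[0][1] = 86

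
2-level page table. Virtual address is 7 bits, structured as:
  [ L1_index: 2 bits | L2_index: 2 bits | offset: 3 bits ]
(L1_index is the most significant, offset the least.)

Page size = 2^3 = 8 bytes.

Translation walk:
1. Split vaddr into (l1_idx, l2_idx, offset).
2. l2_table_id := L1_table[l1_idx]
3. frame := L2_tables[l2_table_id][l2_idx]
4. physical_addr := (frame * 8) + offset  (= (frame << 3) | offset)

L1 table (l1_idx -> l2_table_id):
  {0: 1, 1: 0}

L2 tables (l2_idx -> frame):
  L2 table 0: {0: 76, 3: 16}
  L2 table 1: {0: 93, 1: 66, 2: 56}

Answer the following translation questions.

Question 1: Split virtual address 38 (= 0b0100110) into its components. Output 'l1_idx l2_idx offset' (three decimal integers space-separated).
Answer: 1 0 6

Derivation:
vaddr = 38 = 0b0100110
  top 2 bits -> l1_idx = 1
  next 2 bits -> l2_idx = 0
  bottom 3 bits -> offset = 6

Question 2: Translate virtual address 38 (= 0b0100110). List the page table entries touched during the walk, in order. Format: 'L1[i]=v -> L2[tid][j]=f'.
Answer: L1[1]=0 -> L2[0][0]=76

Derivation:
vaddr = 38 = 0b0100110
Split: l1_idx=1, l2_idx=0, offset=6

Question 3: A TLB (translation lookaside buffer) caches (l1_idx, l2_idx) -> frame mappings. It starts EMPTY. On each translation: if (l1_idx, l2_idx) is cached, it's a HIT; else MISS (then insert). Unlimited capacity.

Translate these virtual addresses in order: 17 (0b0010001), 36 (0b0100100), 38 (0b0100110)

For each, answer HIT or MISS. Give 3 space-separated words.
vaddr=17: (0,2) not in TLB -> MISS, insert
vaddr=36: (1,0) not in TLB -> MISS, insert
vaddr=38: (1,0) in TLB -> HIT

Answer: MISS MISS HIT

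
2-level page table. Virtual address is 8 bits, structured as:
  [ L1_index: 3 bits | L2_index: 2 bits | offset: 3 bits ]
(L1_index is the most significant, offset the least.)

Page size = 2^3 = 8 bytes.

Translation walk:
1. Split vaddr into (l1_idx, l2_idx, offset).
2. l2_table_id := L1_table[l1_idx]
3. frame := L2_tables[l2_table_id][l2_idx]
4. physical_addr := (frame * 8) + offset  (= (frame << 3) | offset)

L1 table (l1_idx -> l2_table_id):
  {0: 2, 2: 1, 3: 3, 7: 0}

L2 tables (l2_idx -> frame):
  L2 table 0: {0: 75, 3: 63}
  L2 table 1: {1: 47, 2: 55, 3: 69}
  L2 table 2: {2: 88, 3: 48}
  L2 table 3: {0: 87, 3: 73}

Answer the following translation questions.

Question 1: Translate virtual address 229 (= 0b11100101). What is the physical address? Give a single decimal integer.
Answer: 605

Derivation:
vaddr = 229 = 0b11100101
Split: l1_idx=7, l2_idx=0, offset=5
L1[7] = 0
L2[0][0] = 75
paddr = 75 * 8 + 5 = 605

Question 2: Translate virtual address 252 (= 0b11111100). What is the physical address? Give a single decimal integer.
Answer: 508

Derivation:
vaddr = 252 = 0b11111100
Split: l1_idx=7, l2_idx=3, offset=4
L1[7] = 0
L2[0][3] = 63
paddr = 63 * 8 + 4 = 508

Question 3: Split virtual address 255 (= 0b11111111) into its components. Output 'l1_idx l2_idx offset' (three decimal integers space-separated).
Answer: 7 3 7

Derivation:
vaddr = 255 = 0b11111111
  top 3 bits -> l1_idx = 7
  next 2 bits -> l2_idx = 3
  bottom 3 bits -> offset = 7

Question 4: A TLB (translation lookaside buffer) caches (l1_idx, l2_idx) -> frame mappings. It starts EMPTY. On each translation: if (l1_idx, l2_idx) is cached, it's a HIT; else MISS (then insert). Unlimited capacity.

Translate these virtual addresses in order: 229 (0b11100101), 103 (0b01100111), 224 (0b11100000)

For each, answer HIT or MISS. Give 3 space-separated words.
Answer: MISS MISS HIT

Derivation:
vaddr=229: (7,0) not in TLB -> MISS, insert
vaddr=103: (3,0) not in TLB -> MISS, insert
vaddr=224: (7,0) in TLB -> HIT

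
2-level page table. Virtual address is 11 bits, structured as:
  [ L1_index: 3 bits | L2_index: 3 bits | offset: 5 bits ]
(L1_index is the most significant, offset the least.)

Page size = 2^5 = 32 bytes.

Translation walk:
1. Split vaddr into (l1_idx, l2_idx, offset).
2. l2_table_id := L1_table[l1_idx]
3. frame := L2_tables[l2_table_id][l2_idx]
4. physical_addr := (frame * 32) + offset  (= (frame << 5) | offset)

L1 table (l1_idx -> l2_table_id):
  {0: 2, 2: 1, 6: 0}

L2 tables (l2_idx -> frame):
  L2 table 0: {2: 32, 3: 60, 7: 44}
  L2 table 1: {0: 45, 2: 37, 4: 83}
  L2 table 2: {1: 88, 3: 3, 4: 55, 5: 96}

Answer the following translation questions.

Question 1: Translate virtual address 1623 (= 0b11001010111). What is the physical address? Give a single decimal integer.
Answer: 1047

Derivation:
vaddr = 1623 = 0b11001010111
Split: l1_idx=6, l2_idx=2, offset=23
L1[6] = 0
L2[0][2] = 32
paddr = 32 * 32 + 23 = 1047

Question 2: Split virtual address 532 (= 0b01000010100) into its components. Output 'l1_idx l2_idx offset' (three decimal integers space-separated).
vaddr = 532 = 0b01000010100
  top 3 bits -> l1_idx = 2
  next 3 bits -> l2_idx = 0
  bottom 5 bits -> offset = 20

Answer: 2 0 20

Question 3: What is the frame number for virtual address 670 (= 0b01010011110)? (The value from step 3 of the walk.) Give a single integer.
vaddr = 670: l1_idx=2, l2_idx=4
L1[2] = 1; L2[1][4] = 83

Answer: 83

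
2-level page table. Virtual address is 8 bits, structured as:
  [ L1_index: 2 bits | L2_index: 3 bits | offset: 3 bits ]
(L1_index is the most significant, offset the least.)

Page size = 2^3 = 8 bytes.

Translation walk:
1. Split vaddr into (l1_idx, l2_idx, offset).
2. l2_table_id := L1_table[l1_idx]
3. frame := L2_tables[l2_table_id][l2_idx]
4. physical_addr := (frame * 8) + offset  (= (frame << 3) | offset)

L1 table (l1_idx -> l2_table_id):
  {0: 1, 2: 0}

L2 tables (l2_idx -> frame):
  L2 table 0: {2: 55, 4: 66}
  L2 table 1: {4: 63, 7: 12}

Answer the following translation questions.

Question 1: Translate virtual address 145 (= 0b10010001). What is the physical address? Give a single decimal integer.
Answer: 441

Derivation:
vaddr = 145 = 0b10010001
Split: l1_idx=2, l2_idx=2, offset=1
L1[2] = 0
L2[0][2] = 55
paddr = 55 * 8 + 1 = 441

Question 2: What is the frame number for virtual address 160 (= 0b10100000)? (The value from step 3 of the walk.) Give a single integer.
Answer: 66

Derivation:
vaddr = 160: l1_idx=2, l2_idx=4
L1[2] = 0; L2[0][4] = 66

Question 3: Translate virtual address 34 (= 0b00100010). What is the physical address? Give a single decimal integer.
Answer: 506

Derivation:
vaddr = 34 = 0b00100010
Split: l1_idx=0, l2_idx=4, offset=2
L1[0] = 1
L2[1][4] = 63
paddr = 63 * 8 + 2 = 506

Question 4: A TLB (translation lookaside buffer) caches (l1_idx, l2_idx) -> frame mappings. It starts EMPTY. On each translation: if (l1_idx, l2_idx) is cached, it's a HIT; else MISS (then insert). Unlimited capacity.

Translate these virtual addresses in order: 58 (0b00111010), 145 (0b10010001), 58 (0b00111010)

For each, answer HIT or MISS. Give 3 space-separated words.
Answer: MISS MISS HIT

Derivation:
vaddr=58: (0,7) not in TLB -> MISS, insert
vaddr=145: (2,2) not in TLB -> MISS, insert
vaddr=58: (0,7) in TLB -> HIT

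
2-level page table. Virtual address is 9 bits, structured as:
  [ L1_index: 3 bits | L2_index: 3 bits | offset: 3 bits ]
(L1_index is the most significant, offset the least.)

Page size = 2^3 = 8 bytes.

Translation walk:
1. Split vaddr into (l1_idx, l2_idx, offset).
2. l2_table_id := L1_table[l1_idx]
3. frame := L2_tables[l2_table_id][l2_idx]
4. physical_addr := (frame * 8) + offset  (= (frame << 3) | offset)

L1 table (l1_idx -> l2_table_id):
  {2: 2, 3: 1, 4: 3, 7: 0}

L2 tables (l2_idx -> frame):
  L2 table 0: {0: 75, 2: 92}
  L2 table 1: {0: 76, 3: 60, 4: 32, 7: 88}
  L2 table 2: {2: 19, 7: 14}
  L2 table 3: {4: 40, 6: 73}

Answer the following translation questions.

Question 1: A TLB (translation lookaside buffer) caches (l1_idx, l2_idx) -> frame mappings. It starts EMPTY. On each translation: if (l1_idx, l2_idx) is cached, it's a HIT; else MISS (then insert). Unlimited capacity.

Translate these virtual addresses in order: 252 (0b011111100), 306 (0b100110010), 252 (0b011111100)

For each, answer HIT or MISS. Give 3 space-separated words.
Answer: MISS MISS HIT

Derivation:
vaddr=252: (3,7) not in TLB -> MISS, insert
vaddr=306: (4,6) not in TLB -> MISS, insert
vaddr=252: (3,7) in TLB -> HIT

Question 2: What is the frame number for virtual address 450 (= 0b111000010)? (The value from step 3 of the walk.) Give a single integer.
Answer: 75

Derivation:
vaddr = 450: l1_idx=7, l2_idx=0
L1[7] = 0; L2[0][0] = 75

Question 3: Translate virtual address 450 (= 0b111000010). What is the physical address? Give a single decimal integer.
vaddr = 450 = 0b111000010
Split: l1_idx=7, l2_idx=0, offset=2
L1[7] = 0
L2[0][0] = 75
paddr = 75 * 8 + 2 = 602

Answer: 602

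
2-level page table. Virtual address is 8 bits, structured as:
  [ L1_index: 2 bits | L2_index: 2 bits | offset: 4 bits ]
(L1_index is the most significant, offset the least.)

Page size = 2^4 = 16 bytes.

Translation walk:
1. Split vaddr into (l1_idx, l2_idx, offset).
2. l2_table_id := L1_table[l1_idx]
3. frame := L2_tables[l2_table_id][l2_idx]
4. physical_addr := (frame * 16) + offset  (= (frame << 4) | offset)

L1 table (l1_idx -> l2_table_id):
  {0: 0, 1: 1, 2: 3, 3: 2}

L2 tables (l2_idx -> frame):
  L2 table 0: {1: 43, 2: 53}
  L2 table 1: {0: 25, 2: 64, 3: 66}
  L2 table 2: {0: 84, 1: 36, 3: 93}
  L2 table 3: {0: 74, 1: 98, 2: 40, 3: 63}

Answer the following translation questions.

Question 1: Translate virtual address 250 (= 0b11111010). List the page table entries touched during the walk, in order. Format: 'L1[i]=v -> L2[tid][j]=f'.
Answer: L1[3]=2 -> L2[2][3]=93

Derivation:
vaddr = 250 = 0b11111010
Split: l1_idx=3, l2_idx=3, offset=10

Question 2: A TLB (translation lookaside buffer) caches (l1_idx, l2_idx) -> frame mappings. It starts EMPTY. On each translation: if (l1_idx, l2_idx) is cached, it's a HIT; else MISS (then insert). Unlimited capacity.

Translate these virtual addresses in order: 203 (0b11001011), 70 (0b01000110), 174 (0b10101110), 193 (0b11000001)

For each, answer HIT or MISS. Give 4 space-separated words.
Answer: MISS MISS MISS HIT

Derivation:
vaddr=203: (3,0) not in TLB -> MISS, insert
vaddr=70: (1,0) not in TLB -> MISS, insert
vaddr=174: (2,2) not in TLB -> MISS, insert
vaddr=193: (3,0) in TLB -> HIT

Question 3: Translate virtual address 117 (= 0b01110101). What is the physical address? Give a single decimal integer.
Answer: 1061

Derivation:
vaddr = 117 = 0b01110101
Split: l1_idx=1, l2_idx=3, offset=5
L1[1] = 1
L2[1][3] = 66
paddr = 66 * 16 + 5 = 1061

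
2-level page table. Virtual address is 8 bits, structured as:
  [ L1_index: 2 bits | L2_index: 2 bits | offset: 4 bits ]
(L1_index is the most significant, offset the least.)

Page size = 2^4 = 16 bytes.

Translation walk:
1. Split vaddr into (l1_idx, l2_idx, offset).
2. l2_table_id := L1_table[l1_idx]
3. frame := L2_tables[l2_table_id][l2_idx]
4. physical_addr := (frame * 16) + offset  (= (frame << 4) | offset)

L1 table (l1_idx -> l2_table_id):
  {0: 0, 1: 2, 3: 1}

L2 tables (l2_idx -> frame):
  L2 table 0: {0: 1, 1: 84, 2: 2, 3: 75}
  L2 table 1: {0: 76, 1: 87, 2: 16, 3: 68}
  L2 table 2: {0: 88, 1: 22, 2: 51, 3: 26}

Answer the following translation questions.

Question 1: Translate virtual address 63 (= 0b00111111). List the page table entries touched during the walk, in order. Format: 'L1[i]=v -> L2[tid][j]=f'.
Answer: L1[0]=0 -> L2[0][3]=75

Derivation:
vaddr = 63 = 0b00111111
Split: l1_idx=0, l2_idx=3, offset=15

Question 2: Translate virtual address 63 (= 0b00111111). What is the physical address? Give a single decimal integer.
vaddr = 63 = 0b00111111
Split: l1_idx=0, l2_idx=3, offset=15
L1[0] = 0
L2[0][3] = 75
paddr = 75 * 16 + 15 = 1215

Answer: 1215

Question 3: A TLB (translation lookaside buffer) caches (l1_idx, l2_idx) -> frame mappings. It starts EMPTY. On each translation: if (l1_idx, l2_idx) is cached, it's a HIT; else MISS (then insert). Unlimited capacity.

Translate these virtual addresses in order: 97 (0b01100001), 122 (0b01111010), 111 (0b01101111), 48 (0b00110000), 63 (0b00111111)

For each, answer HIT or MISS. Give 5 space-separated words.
Answer: MISS MISS HIT MISS HIT

Derivation:
vaddr=97: (1,2) not in TLB -> MISS, insert
vaddr=122: (1,3) not in TLB -> MISS, insert
vaddr=111: (1,2) in TLB -> HIT
vaddr=48: (0,3) not in TLB -> MISS, insert
vaddr=63: (0,3) in TLB -> HIT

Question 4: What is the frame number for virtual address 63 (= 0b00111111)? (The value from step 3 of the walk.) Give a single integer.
Answer: 75

Derivation:
vaddr = 63: l1_idx=0, l2_idx=3
L1[0] = 0; L2[0][3] = 75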